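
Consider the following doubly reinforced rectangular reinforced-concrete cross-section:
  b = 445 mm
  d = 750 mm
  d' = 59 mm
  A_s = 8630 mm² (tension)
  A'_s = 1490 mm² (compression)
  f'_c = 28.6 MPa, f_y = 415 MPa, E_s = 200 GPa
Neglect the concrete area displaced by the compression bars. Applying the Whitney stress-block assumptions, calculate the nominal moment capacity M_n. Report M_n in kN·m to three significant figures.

M_n ≈ 2240 kN·m

Assume both tension and compression steel yield.
Net tension couple steel: A_s − A'_s = 7140 mm².
a = (A_s − A'_s) f_y / (0.85 f'_c b) = 2963100/(0.85 × 28.6 × 445) = 273.91 mm.
c = a/β₁ = 273.91/0.846 = 323.77 mm; ε'_s = 0.003(c − d')/c = 0.0025 ≥ f_y/E_s = 0.0021, so compression steel does yield.
M_n = (A_s − A'_s) f_y (d − a/2) + A'_s f_y (d − d') = [2963100 × (750 − 136.955) + 618350 × (750 − 59)] × 10⁻⁶ = 1816.51 + 427.28 = 2243.79 kN·m.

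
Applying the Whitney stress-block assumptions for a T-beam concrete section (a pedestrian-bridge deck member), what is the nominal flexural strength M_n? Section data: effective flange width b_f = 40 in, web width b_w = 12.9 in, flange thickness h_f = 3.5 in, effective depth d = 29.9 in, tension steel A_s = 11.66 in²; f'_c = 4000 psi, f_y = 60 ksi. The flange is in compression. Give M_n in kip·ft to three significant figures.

Tension: T = A_s f_y = 11.66 × 60 = 699.6 kips.
Try a within the flange: a = T/(0.85 f'_c b_f) = 699.6/(0.85 × 4 × 40) = 5.144 in.
a = 5.144 > h_f = 3.5 in: the block extends into the web. Split into flange-overhang and web parts.
C_f = 0.85 f'_c (b_f − b_w) h_f = 0.85 × 4 × (40 − 12.9) × 3.5 = 322.5 kips.
Remaining web compression depth: a_w = (T − C_f)/(0.85 f'_c b_w) = (699.6 − 322.5)/(0.85 × 4 × 12.9) = 8.598 in.
M_n = C_f(d − h_f/2) + (T − C_f)(d − a_w/2) = 322.5 × (29.9 − 1.75) + 377.1 × (29.9 − 4.299) = 9078.4 + 9654.1 = 18732.5 kip·in.
M_n = 18732.5/12 = 1561.04 kip·ft.

M_n ≈ 1560 kip·ft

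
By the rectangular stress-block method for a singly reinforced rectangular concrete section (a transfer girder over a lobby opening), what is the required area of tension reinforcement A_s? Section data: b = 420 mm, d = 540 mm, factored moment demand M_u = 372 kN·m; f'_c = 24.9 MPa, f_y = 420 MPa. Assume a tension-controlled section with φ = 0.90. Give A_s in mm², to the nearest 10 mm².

M_n = M_u/φ = 372/0.90 = 413.333 kN·m.
With M_n = 0.85 f'_c a b (d − a/2), solve the quadratic for a:
a = d − √(d² − 2M_n/(0.85 f'_c b)) = 540 − √(540² − 2 × 413.333×10⁶/(0.85 × 24.9 × 420)) = 94.35 mm.
A_s = 0.85 f'_c a b / f_y = 0.85 × 24.9 × 94.35 × 420 / 420 = 1996.9 mm².

A_s ≈ 2000 mm²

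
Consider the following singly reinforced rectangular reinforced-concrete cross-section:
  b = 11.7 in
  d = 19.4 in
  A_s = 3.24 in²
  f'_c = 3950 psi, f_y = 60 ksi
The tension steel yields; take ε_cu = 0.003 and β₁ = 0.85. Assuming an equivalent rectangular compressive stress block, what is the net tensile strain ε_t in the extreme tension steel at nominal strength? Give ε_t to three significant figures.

a = A_s f_y/(0.85 f'_c b) = 4.949 in.
β₁ = 0.85, so c = a/β₁ = 4.949/0.85 = 5.822 in.
From the linear strain diagram with ε_cu = 0.003: ε_t = 0.003 (d − c)/c = 0.003 × (19.4 − 5.822)/5.822 = 0.00700.
Since ε_t ≥ 0.005, the section is tension-controlled.

ε_t ≈ 0.00700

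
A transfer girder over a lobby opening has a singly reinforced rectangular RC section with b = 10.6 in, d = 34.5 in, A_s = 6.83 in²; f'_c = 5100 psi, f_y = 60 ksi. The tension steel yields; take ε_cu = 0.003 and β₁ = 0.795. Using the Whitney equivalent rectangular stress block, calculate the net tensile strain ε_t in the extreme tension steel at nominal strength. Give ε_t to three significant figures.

a = A_s f_y/(0.85 f'_c b) = 8.918 in.
β₁ = 0.795, so c = a/β₁ = 8.918/0.795 = 11.218 in.
From the linear strain diagram with ε_cu = 0.003: ε_t = 0.003 (d − c)/c = 0.003 × (34.5 − 11.218)/11.218 = 0.00623.
Since ε_t ≥ 0.005, the section is tension-controlled.

ε_t ≈ 0.00623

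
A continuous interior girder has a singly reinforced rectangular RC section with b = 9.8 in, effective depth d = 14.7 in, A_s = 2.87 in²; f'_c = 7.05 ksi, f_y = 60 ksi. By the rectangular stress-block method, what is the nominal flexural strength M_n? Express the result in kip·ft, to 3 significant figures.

T = A_s f_y = 2.87 × 60 = 172.2 kips.
a = T/(0.85 f'_c b) = 172.2/(0.85 × 7.05 × 9.8) = 2.932 in.
M_n = T(d − a/2) = 172.2 × (14.7 − 1.466) = 2278.9 kip·in = 2278.9/12 = 189.91 kip·ft.

M_n ≈ 190 kip·ft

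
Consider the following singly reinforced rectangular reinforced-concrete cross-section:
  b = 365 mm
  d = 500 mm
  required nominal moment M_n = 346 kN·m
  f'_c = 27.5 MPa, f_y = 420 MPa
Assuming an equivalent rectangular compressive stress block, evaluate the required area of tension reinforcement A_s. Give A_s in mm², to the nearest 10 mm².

With M_n = 0.85 f'_c a b (d − a/2), solve the quadratic for a:
a = d − √(d² − 2M_n/(0.85 f'_c b)) = 500 − √(500² − 2 × 346×10⁶/(0.85 × 27.5 × 365)) = 89.03 mm.
A_s = 0.85 f'_c a b / f_y = 0.85 × 27.5 × 89.03 × 365 / 420 = 1808.6 mm².

A_s ≈ 1810 mm²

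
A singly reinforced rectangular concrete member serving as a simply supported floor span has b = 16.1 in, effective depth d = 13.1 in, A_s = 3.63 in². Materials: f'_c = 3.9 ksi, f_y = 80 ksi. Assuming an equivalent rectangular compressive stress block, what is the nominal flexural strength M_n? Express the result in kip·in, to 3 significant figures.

T = A_s f_y = 3.63 × 80 = 290.4 kips.
a = T/(0.85 f'_c b) = 290.4/(0.85 × 3.9 × 16.1) = 5.441 in.
M_n = T(d − a/2) = 290.4 × (13.1 − 2.7205) = 3014.2 kip·in.

M_n ≈ 3010 kip·in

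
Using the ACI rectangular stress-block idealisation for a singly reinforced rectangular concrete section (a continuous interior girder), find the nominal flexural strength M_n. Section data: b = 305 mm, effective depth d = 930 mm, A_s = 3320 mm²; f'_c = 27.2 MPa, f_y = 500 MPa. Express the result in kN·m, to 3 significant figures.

T = A_s f_y = 3320 × 500 = 1660000 N = 1660 kN.
From C = T: a = T/(0.85 f'_c b) = 1660000/(0.85 × 27.2 × 305) = 235.41 mm.
M_n = T(d − a/2) = 1660 kN × (930 − 117.705) mm = 1348.41 kN·m.

M_n ≈ 1350 kN·m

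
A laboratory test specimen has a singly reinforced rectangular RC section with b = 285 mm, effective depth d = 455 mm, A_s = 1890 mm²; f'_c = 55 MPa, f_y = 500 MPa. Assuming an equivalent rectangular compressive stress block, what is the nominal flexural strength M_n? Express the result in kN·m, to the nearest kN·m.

T = A_s f_y = 1890 × 500 = 945000 N = 945 kN.
From C = T: a = T/(0.85 f'_c b) = 945000/(0.85 × 55 × 285) = 70.93 mm.
M_n = T(d − a/2) = 945 kN × (455 − 35.465) mm = 396.46 kN·m.

M_n ≈ 396 kN·m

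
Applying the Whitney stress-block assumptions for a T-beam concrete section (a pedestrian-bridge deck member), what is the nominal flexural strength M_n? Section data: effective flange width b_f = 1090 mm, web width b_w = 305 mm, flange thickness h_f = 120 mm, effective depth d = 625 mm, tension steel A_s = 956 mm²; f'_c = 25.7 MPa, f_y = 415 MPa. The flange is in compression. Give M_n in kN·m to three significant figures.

M_n ≈ 245 kN·m

Tension: T = A_s f_y = 956 × 415 = 396740 N.
Try a within the flange: a = T/(0.85 f'_c b_f) = 396740/(0.85 × 25.7 × 1090) = 16.66 mm.
Since a = 16.66 ≤ h_f = 120 mm, the stress block lies entirely in the flange; analyse as a rectangular beam of width b_f.
M_n = T(d − a/2) = 396740 × (625 − 8.33) = 244.66 × 10⁶ N·mm.
M_n = 244.66 kN·m.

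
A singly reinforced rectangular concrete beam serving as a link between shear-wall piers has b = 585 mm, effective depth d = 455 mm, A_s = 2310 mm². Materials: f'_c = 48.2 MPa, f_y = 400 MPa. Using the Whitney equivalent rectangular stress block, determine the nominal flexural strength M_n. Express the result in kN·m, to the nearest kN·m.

M_n ≈ 403 kN·m

T = A_s f_y = 2310 × 400 = 924000 N = 924 kN.
From C = T: a = T/(0.85 f'_c b) = 924000/(0.85 × 48.2 × 585) = 38.55 mm.
M_n = T(d − a/2) = 924 kN × (455 − 19.275) mm = 402.61 kN·m.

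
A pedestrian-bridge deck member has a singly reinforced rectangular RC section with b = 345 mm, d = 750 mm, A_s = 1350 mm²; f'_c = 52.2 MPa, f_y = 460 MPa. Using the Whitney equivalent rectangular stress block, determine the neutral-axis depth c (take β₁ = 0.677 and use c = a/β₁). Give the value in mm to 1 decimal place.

c ≈ 59.9 mm

T = A_s f_y = 1350 × 460 = 621000 N = 621 kN.
Setting C = 0.85 f'_c a b equal to T: a = 621000/(0.85 × 52.2 × 345) = 40.568 mm.
With β₁ = 0.677, c = a/β₁ = 40.568/0.677 = 59.9 mm.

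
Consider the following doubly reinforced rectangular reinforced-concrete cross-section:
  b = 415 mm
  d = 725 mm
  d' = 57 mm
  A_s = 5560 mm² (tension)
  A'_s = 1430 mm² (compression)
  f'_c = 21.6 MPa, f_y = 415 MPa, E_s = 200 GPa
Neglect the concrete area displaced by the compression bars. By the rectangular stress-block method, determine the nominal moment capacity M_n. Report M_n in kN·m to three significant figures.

M_n ≈ 1450 kN·m

Assume both tension and compression steel yield.
Net tension couple steel: A_s − A'_s = 4130 mm².
a = (A_s − A'_s) f_y / (0.85 f'_c b) = 1713950/(0.85 × 21.6 × 415) = 224.95 mm.
c = a/β₁ = 224.95/0.85 = 264.65 mm; ε'_s = 0.003(c − d')/c = 0.0024 ≥ f_y/E_s = 0.0021, so compression steel does yield.
M_n = (A_s − A'_s) f_y (d − a/2) + A'_s f_y (d − d') = [1713950 × (725 − 112.475) + 593450 × (725 − 57)] × 10⁻⁶ = 1049.84 + 396.42 = 1446.26 kN·m.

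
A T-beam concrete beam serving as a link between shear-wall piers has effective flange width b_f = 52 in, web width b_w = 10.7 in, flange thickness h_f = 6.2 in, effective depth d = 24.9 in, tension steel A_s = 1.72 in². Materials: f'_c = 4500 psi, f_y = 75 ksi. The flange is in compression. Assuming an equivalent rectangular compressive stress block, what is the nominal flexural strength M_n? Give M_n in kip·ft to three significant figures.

Tension: T = A_s f_y = 1.72 × 75 = 129 kips.
Try a within the flange: a = T/(0.85 f'_c b_f) = 129/(0.85 × 4.5 × 52) = 0.649 in.
Since a = 0.649 ≤ h_f = 6.2 in, the stress block lies entirely in the flange; analyse as a rectangular beam of width b_f.
M_n = T(d − a/2) = 129 × (24.9 − 0.3245) = 3170.2 kip·in.
M_n = 3170.2/12 = 264.18 kip·ft.

M_n ≈ 264 kip·ft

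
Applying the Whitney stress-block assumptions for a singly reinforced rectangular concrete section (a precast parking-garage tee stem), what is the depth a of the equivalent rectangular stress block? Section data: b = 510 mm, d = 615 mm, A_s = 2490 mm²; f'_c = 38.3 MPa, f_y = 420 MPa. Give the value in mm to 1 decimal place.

T = A_s f_y = 2490 × 420 = 1045800 N = 1045.8 kN.
Setting C = 0.85 f'_c a b equal to T: a = 1045800/(0.85 × 38.3 × 510) = 63.0 mm.

a ≈ 63.0 mm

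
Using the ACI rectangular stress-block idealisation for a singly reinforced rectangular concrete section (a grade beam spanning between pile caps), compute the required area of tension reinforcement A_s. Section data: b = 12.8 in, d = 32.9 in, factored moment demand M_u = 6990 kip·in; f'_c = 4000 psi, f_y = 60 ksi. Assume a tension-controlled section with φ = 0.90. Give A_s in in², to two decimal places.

A_s ≈ 4.33 in²

M_n = M_u/φ = 6990/0.90 = 7766.67 kip·in.
From M_n = 0.85 f'_c a b (d − a/2):
a = d − √(d² − 2M_n/(0.85 f'_c b)) = 32.9 − √(32.9² − 2 × 7766.67/(0.85 × 4 × 12.8)) = 5.965 in.
A_s = 0.85 f'_c a b / f_y = 0.85 × 4 × 5.965 × 12.8 / 60 = 4.327 in².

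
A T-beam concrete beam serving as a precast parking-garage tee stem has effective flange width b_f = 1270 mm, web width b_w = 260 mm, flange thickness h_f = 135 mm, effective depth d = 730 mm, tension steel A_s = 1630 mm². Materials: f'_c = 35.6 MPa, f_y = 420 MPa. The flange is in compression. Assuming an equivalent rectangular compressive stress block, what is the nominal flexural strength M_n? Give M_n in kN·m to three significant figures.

M_n ≈ 494 kN·m

Tension: T = A_s f_y = 1630 × 420 = 684600 N.
Try a within the flange: a = T/(0.85 f'_c b_f) = 684600/(0.85 × 35.6 × 1270) = 17.81 mm.
Since a = 17.81 ≤ h_f = 135 mm, the stress block lies entirely in the flange; analyse as a rectangular beam of width b_f.
M_n = T(d − a/2) = 684600 × (730 − 8.905) = 493.66 × 10⁶ N·mm.
M_n = 493.66 kN·m.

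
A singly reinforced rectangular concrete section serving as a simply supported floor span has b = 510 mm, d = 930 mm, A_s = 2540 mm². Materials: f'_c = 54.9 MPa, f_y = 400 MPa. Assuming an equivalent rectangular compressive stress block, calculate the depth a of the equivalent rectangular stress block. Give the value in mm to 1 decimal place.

T = A_s f_y = 2540 × 400 = 1016000 N = 1016 kN.
Setting C = 0.85 f'_c a b equal to T: a = 1016000/(0.85 × 54.9 × 510) = 42.7 mm.

a ≈ 42.7 mm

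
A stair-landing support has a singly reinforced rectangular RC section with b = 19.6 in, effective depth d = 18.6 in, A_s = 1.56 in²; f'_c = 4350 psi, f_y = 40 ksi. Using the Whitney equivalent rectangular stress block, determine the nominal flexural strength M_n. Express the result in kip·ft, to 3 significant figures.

M_n ≈ 94.5 kip·ft

T = A_s f_y = 1.56 × 40 = 62.4 kips.
a = T/(0.85 f'_c b) = 62.4/(0.85 × 4.35 × 19.6) = 0.861 in.
M_n = T(d − a/2) = 62.4 × (18.6 − 0.4305) = 1133.8 kip·in = 1133.8/12 = 94.48 kip·ft.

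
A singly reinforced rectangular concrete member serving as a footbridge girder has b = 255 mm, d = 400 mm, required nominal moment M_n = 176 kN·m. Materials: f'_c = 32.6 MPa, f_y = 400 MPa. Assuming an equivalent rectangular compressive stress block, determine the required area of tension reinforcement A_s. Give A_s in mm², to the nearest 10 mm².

A_s ≈ 1200 mm²

With M_n = 0.85 f'_c a b (d − a/2), solve the quadratic for a:
a = d − √(d² − 2M_n/(0.85 f'_c b)) = 400 − √(400² − 2 × 176×10⁶/(0.85 × 32.6 × 255)) = 68.06 mm.
A_s = 0.85 f'_c a b / f_y = 0.85 × 32.6 × 68.06 × 255 / 400 = 1202.3 mm².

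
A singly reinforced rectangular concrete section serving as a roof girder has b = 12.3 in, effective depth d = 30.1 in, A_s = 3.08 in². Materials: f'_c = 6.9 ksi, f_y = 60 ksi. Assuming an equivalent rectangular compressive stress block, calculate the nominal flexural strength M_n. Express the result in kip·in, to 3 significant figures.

T = A_s f_y = 3.08 × 60 = 184.8 kips.
a = T/(0.85 f'_c b) = 184.8/(0.85 × 6.9 × 12.3) = 2.562 in.
M_n = T(d − a/2) = 184.8 × (30.1 − 1.281) = 5325.8 kip·in.

M_n ≈ 5330 kip·in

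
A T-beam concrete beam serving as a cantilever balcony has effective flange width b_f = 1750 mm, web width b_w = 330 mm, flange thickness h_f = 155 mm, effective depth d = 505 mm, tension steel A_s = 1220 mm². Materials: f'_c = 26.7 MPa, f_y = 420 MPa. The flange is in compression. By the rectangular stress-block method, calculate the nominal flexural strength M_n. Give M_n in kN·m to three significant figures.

Tension: T = A_s f_y = 1220 × 420 = 512400 N.
Try a within the flange: a = T/(0.85 f'_c b_f) = 512400/(0.85 × 26.7 × 1750) = 12.90 mm.
Since a = 12.90 ≤ h_f = 155 mm, the stress block lies entirely in the flange; analyse as a rectangular beam of width b_f.
M_n = T(d − a/2) = 512400 × (505 − 6.45) = 255.46 × 10⁶ N·mm.
M_n = 255.46 kN·m.

M_n ≈ 255 kN·m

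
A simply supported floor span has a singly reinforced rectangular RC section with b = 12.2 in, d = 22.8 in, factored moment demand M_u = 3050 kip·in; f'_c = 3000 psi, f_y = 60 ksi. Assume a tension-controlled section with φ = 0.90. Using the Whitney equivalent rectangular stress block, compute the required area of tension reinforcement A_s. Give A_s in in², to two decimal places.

M_n = M_u/φ = 3050/0.90 = 3388.89 kip·in.
From M_n = 0.85 f'_c a b (d − a/2):
a = d − √(d² − 2M_n/(0.85 f'_c b)) = 22.8 − √(22.8² − 2 × 3388.89/(0.85 × 3 × 12.2)) = 5.423 in.
A_s = 0.85 f'_c a b / f_y = 0.85 × 3 × 5.423 × 12.2 / 60 = 2.812 in².

A_s ≈ 2.81 in²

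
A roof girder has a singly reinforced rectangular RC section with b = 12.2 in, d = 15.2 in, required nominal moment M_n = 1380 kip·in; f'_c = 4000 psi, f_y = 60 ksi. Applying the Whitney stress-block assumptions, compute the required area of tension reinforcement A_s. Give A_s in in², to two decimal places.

From M_n = 0.85 f'_c a b (d − a/2):
a = d − √(d² − 2M_n/(0.85 f'_c b)) = 15.2 − √(15.2² − 2 × 1380/(0.85 × 4 × 12.2)) = 2.374 in.
A_s = 0.85 f'_c a b / f_y = 0.85 × 4 × 2.374 × 12.2 / 60 = 1.641 in².

A_s ≈ 1.64 in²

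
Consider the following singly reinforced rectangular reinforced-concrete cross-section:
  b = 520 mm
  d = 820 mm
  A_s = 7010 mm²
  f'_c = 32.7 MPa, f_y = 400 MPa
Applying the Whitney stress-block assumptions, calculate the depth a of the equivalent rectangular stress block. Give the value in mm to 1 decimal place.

T = A_s f_y = 7010 × 400 = 2804000 N = 2804 kN.
Setting C = 0.85 f'_c a b equal to T: a = 2804000/(0.85 × 32.7 × 520) = 194.0 mm.

a ≈ 194.0 mm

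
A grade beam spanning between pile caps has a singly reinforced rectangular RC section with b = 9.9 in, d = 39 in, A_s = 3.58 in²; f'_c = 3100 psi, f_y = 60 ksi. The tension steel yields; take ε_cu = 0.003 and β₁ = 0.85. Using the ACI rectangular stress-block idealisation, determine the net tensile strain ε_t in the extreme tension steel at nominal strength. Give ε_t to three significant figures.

ε_t ≈ 0.00908

a = A_s f_y/(0.85 f'_c b) = 8.234 in.
β₁ = 0.85, so c = a/β₁ = 8.234/0.85 = 9.687 in.
From the linear strain diagram with ε_cu = 0.003: ε_t = 0.003 (d − c)/c = 0.003 × (39 − 9.687)/9.687 = 0.00908.
Since ε_t ≥ 0.005, the section is tension-controlled.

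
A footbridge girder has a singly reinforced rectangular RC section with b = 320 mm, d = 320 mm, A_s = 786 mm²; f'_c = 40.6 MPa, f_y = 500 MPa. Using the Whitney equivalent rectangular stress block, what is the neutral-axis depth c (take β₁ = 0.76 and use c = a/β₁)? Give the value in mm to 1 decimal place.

c ≈ 46.8 mm

T = A_s f_y = 786 × 500 = 393000 N = 393 kN.
Setting C = 0.85 f'_c a b equal to T: a = 393000/(0.85 × 40.6 × 320) = 35.588 mm.
With β₁ = 0.76, c = a/β₁ = 35.588/0.76 = 46.8 mm.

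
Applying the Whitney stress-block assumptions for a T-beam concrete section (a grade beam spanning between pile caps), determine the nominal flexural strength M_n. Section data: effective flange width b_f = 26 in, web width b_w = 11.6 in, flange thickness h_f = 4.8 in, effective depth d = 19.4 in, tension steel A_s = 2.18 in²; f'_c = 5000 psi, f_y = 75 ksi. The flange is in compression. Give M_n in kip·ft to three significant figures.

M_n ≈ 254 kip·ft

Tension: T = A_s f_y = 2.18 × 75 = 163.5 kips.
Try a within the flange: a = T/(0.85 f'_c b_f) = 163.5/(0.85 × 5 × 26) = 1.480 in.
Since a = 1.480 ≤ h_f = 4.8 in, the stress block lies entirely in the flange; analyse as a rectangular beam of width b_f.
M_n = T(d − a/2) = 163.5 × (19.4 − 0.74) = 3050.9 kip·in.
M_n = 3050.9/12 = 254.24 kip·ft.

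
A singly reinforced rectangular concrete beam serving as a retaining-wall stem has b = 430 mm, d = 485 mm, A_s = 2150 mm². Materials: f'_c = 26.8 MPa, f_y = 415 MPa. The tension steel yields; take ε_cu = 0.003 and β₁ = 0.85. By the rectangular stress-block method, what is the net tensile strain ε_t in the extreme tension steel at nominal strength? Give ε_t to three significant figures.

a = A_s f_y/(0.85 f'_c b) = 91.09 mm.
β₁ = 0.85, so c = a/β₁ = 91.09/0.85 = 107.16 mm.
From the linear strain diagram with ε_cu = 0.003: ε_t = 0.003 (d − c)/c = 0.003 × (485 − 107.16)/107.16 = 0.0106.
Since ε_t ≥ 0.005, the section is tension-controlled.

ε_t ≈ 0.0106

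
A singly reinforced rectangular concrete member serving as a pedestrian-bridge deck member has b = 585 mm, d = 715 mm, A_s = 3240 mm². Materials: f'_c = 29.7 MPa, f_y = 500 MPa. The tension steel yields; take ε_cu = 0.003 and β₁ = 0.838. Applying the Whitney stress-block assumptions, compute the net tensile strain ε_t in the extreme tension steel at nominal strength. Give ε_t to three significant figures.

ε_t ≈ 0.0134

a = A_s f_y/(0.85 f'_c b) = 109.69 mm.
β₁ = 0.838, so c = a/β₁ = 109.69/0.838 = 130.89 mm.
From the linear strain diagram with ε_cu = 0.003: ε_t = 0.003 (d − c)/c = 0.003 × (715 − 130.89)/130.89 = 0.0134.
Since ε_t ≥ 0.005, the section is tension-controlled.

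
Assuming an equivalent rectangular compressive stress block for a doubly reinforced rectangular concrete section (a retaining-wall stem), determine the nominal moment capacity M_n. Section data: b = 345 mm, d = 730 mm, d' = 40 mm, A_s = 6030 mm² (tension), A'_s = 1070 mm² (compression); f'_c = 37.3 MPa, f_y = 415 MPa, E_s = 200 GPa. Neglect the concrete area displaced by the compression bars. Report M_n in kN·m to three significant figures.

M_n ≈ 1620 kN·m

Assume both tension and compression steel yield.
Net tension couple steel: A_s − A'_s = 4960 mm².
a = (A_s − A'_s) f_y / (0.85 f'_c b) = 2058400/(0.85 × 37.3 × 345) = 188.18 mm.
c = a/β₁ = 188.18/0.784 = 240.03 mm; ε'_s = 0.003(c − d')/c = 0.0025 ≥ f_y/E_s = 0.0021, so compression steel does yield.
M_n = (A_s − A'_s) f_y (d − a/2) + A'_s f_y (d − d') = [2058400 × (730 − 94.09) + 444050 × (730 − 40)] × 10⁻⁶ = 1308.96 + 306.39 = 1615.35 kN·m.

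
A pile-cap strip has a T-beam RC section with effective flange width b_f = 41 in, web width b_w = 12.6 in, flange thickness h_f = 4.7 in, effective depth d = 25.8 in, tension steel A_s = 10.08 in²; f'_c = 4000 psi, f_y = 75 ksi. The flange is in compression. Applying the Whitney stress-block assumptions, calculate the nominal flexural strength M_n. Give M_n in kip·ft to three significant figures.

M_n ≈ 1450 kip·ft

Tension: T = A_s f_y = 10.08 × 75 = 756 kips.
Try a within the flange: a = T/(0.85 f'_c b_f) = 756/(0.85 × 4 × 41) = 5.423 in.
a = 5.423 > h_f = 4.7 in: the block extends into the web. Split into flange-overhang and web parts.
C_f = 0.85 f'_c (b_f − b_w) h_f = 0.85 × 4 × (41 − 12.6) × 4.7 = 453.8 kips.
Remaining web compression depth: a_w = (T − C_f)/(0.85 f'_c b_w) = (756 − 453.8)/(0.85 × 4 × 12.6) = 7.054 in.
M_n = C_f(d − h_f/2) + (T − C_f)(d − a_w/2) = 453.8 × (25.8 − 2.35) + 302.2 × (25.8 − 3.527) = 10641.6 + 6730.9 = 17372.5 kip·in.
M_n = 17372.5/12 = 1447.71 kip·ft.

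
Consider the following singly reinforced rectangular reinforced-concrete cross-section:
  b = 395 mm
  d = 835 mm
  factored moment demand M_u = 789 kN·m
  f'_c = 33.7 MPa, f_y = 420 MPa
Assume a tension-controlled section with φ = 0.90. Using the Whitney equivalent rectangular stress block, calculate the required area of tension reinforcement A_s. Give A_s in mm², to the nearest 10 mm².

A_s ≈ 2660 mm²

M_n = M_u/φ = 789/0.90 = 876.667 kN·m.
With M_n = 0.85 f'_c a b (d − a/2), solve the quadratic for a:
a = d − √(d² − 2M_n/(0.85 f'_c b)) = 835 − √(835² − 2 × 876.667×10⁶/(0.85 × 33.7 × 395)) = 98.61 mm.
A_s = 0.85 f'_c a b / f_y = 0.85 × 33.7 × 98.61 × 395 / 420 = 2656.5 mm².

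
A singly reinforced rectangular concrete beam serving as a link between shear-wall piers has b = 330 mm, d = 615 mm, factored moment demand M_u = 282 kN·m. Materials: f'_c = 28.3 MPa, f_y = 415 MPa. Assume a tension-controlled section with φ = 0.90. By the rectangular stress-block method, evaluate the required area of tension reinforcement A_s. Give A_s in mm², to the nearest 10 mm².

A_s ≈ 1300 mm²

M_n = M_u/φ = 282/0.90 = 313.333 kN·m.
With M_n = 0.85 f'_c a b (d − a/2), solve the quadratic for a:
a = d − √(d² − 2M_n/(0.85 f'_c b)) = 615 − √(615² − 2 × 313.333×10⁶/(0.85 × 28.3 × 330)) = 67.93 mm.
A_s = 0.85 f'_c a b / f_y = 0.85 × 28.3 × 67.93 × 330 / 415 = 1299.4 mm².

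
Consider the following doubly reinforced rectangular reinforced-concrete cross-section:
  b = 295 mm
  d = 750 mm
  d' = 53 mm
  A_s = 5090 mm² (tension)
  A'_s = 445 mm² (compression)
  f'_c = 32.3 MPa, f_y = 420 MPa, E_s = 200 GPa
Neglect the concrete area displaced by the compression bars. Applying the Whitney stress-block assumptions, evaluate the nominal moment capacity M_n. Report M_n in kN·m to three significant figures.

M_n ≈ 1360 kN·m

Assume both tension and compression steel yield.
Net tension couple steel: A_s − A'_s = 4645 mm².
a = (A_s − A'_s) f_y / (0.85 f'_c b) = 1950900/(0.85 × 32.3 × 295) = 240.87 mm.
c = a/β₁ = 240.87/0.819 = 294.10 mm; ε'_s = 0.003(c − d')/c = 0.0025 ≥ f_y/E_s = 0.0021, so compression steel does yield.
M_n = (A_s − A'_s) f_y (d − a/2) + A'_s f_y (d − d') = [1950900 × (750 − 120.435) + 186900 × (750 − 53)] × 10⁻⁶ = 1228.22 + 130.27 = 1358.49 kN·m.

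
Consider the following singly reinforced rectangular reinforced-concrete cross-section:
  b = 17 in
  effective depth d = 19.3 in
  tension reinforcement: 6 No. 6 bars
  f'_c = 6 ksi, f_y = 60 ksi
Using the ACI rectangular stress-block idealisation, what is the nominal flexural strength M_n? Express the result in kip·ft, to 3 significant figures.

M_n ≈ 243 kip·ft

A_s = 6 × 0.44 = 2.64 in².
T = A_s f_y = 2.64 × 60 = 158.4 kips.
a = T/(0.85 f'_c b) = 158.4/(0.85 × 6 × 17) = 1.827 in.
M_n = T(d − a/2) = 158.4 × (19.3 − 0.9135) = 2912.4 kip·in = 2912.4/12 = 242.70 kip·ft.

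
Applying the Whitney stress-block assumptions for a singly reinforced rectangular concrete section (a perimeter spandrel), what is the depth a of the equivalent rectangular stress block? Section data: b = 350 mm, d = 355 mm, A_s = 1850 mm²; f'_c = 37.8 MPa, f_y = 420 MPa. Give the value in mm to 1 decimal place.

a ≈ 69.1 mm

T = A_s f_y = 1850 × 420 = 777000 N = 777 kN.
Setting C = 0.85 f'_c a b equal to T: a = 777000/(0.85 × 37.8 × 350) = 69.1 mm.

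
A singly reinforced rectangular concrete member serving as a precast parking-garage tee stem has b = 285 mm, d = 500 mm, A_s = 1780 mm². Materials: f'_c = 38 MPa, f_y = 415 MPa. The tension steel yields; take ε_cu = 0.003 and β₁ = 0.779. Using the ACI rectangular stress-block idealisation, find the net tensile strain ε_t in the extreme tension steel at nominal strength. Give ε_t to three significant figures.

a = A_s f_y/(0.85 f'_c b) = 80.25 mm.
β₁ = 0.779, so c = a/β₁ = 80.25/0.779 = 103.02 mm.
From the linear strain diagram with ε_cu = 0.003: ε_t = 0.003 (d − c)/c = 0.003 × (500 − 103.02)/103.02 = 0.0116.
Since ε_t ≥ 0.005, the section is tension-controlled.

ε_t ≈ 0.0116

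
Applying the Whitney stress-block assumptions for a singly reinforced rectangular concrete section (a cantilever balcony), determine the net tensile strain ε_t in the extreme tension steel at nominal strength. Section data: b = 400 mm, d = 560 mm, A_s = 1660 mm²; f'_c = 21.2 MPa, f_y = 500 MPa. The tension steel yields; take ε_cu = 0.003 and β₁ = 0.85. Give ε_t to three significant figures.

a = A_s f_y/(0.85 f'_c b) = 115.15 mm.
β₁ = 0.85, so c = a/β₁ = 115.15/0.85 = 135.47 mm.
From the linear strain diagram with ε_cu = 0.003: ε_t = 0.003 (d − c)/c = 0.003 × (560 − 135.47)/135.47 = 0.00940.
Since ε_t ≥ 0.005, the section is tension-controlled.

ε_t ≈ 0.00940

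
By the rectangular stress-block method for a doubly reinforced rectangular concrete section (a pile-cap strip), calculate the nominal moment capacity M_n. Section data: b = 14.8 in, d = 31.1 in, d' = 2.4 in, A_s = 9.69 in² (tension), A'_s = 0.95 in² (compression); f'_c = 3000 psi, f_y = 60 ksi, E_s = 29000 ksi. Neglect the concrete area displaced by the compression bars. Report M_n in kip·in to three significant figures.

M_n ≈ 14300 kip·in

Assume both steels yield.
a = (A_s − A'_s) f_y/(0.85 f'_c b) = (9.69 − 0.95) × 60/(0.85 × 3 × 14.8) = 13.895 in.
c = a/β₁ = 13.895/0.85 = 16.347 in; ε'_s = 0.003(c − d')/c = 0.0026 ≥ ε_y = 0.0021, so the compression steel yields.
M_n = (A_s − A'_s) f_y (d − a/2) + A'_s f_y (d − d') = 524.4 × (31.1 − 6.9475) + 57 × (31.1 − 2.4) = 12665.6 + 1635.9 = 14301.5 kip·in.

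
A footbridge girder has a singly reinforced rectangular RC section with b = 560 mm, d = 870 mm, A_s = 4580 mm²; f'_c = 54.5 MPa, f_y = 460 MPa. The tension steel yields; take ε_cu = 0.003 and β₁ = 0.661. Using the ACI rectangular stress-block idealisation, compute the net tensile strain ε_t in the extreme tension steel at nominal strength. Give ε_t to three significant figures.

a = A_s f_y/(0.85 f'_c b) = 81.21 mm.
β₁ = 0.661, so c = a/β₁ = 81.21/0.661 = 122.86 mm.
From the linear strain diagram with ε_cu = 0.003: ε_t = 0.003 (d − c)/c = 0.003 × (870 − 122.86)/122.86 = 0.0182.
Since ε_t ≥ 0.005, the section is tension-controlled.

ε_t ≈ 0.0182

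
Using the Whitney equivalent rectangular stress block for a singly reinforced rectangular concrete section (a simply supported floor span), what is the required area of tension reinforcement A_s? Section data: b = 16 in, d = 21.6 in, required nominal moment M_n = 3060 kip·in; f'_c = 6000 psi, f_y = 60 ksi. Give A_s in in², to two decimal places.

From M_n = 0.85 f'_c a b (d − a/2):
a = d − √(d² − 2M_n/(0.85 f'_c b)) = 21.6 − √(21.6² − 2 × 3060/(0.85 × 6 × 16)) = 1.812 in.
A_s = 0.85 f'_c a b / f_y = 0.85 × 6 × 1.812 × 16 / 60 = 2.464 in².

A_s ≈ 2.46 in²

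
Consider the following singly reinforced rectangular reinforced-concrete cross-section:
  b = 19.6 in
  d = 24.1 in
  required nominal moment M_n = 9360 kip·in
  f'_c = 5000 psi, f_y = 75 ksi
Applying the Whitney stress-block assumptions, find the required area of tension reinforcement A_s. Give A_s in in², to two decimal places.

A_s ≈ 5.81 in²

From M_n = 0.85 f'_c a b (d − a/2):
a = d − √(d² − 2M_n/(0.85 f'_c b)) = 24.1 − √(24.1² − 2 × 9360/(0.85 × 5 × 19.6)) = 5.230 in.
A_s = 0.85 f'_c a b / f_y = 0.85 × 5 × 5.230 × 19.6 / 75 = 5.809 in².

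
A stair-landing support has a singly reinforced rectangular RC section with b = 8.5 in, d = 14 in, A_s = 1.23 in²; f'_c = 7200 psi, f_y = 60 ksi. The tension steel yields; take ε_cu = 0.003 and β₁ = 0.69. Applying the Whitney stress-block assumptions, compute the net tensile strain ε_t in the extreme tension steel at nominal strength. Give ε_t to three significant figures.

a = A_s f_y/(0.85 f'_c b) = 1.419 in.
β₁ = 0.69, so c = a/β₁ = 1.419/0.69 = 2.057 in.
From the linear strain diagram with ε_cu = 0.003: ε_t = 0.003 (d − c)/c = 0.003 × (14 − 2.057)/2.057 = 0.0174.
Since ε_t ≥ 0.005, the section is tension-controlled.

ε_t ≈ 0.0174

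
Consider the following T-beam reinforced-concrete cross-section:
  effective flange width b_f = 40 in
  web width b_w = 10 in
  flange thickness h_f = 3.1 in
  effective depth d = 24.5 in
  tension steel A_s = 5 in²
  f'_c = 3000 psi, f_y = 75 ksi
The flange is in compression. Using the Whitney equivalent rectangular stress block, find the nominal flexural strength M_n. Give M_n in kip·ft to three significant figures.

Tension: T = A_s f_y = 5 × 75 = 375 kips.
Try a within the flange: a = T/(0.85 f'_c b_f) = 375/(0.85 × 3 × 40) = 3.676 in.
a = 3.676 > h_f = 3.1 in: the block extends into the web. Split into flange-overhang and web parts.
C_f = 0.85 f'_c (b_f − b_w) h_f = 0.85 × 3 × (40 − 10) × 3.1 = 237.2 kips.
Remaining web compression depth: a_w = (T − C_f)/(0.85 f'_c b_w) = (375 − 237.2)/(0.85 × 3 × 10) = 5.404 in.
M_n = C_f(d − h_f/2) + (T − C_f)(d − a_w/2) = 237.2 × (24.5 − 1.55) + 137.8 × (24.5 − 2.702) = 5443.7 + 3003.8 = 8447.5 kip·in.
M_n = 8447.5/12 = 703.96 kip·ft.

M_n ≈ 704 kip·ft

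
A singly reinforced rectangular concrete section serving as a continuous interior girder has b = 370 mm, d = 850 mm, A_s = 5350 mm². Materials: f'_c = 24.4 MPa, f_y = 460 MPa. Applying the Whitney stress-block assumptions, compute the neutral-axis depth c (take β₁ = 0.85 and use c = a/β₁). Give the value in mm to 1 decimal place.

c ≈ 377.3 mm

T = A_s f_y = 5350 × 460 = 2461000 N = 2461 kN.
Setting C = 0.85 f'_c a b equal to T: a = 2461000/(0.85 × 24.4 × 370) = 320.702 mm.
With β₁ = 0.85, c = a/β₁ = 320.702/0.85 = 377.3 mm.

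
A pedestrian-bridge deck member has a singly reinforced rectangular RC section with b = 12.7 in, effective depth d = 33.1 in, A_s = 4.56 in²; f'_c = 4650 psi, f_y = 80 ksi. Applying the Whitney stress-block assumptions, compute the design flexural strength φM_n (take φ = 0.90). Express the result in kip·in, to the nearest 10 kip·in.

φM_n ≈ 9670 kip·in

T = A_s f_y = 4.56 × 80 = 364.8 kips.
a = T/(0.85 f'_c b) = 364.8/(0.85 × 4.65 × 12.7) = 7.267 in.
M_n = T(d − a/2) = 364.8 × (33.1 − 3.6335) = 10749.4 kip·in.
φM_n = 0.90 × 10749.4 = 9674.5 kip·in.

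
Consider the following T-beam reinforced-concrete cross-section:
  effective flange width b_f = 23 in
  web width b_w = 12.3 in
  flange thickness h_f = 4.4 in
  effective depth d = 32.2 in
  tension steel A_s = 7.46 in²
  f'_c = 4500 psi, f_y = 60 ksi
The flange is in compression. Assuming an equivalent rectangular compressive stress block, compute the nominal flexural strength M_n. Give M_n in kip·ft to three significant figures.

Tension: T = A_s f_y = 7.46 × 60 = 447.6 kips.
Try a within the flange: a = T/(0.85 f'_c b_f) = 447.6/(0.85 × 4.5 × 23) = 5.088 in.
a = 5.088 > h_f = 4.4 in: the block extends into the web. Split into flange-overhang and web parts.
C_f = 0.85 f'_c (b_f − b_w) h_f = 0.85 × 4.5 × (23 − 12.3) × 4.4 = 180.1 kips.
Remaining web compression depth: a_w = (T − C_f)/(0.85 f'_c b_w) = (447.6 − 180.1)/(0.85 × 4.5 × 12.3) = 5.686 in.
M_n = C_f(d − h_f/2) + (T − C_f)(d − a_w/2) = 180.1 × (32.2 − 2.2) + 267.5 × (32.2 − 2.843) = 5403.0 + 7853.0 = 13256.0 kip·in.
M_n = 13256.0/12 = 1104.67 kip·ft.

M_n ≈ 1100 kip·ft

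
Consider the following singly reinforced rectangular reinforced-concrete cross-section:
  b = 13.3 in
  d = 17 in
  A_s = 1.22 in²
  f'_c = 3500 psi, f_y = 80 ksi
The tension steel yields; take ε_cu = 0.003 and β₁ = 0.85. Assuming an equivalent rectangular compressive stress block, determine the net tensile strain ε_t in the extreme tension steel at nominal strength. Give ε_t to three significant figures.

ε_t ≈ 0.0146

a = A_s f_y/(0.85 f'_c b) = 2.467 in.
β₁ = 0.85, so c = a/β₁ = 2.467/0.85 = 2.902 in.
From the linear strain diagram with ε_cu = 0.003: ε_t = 0.003 (d − c)/c = 0.003 × (17 − 2.902)/2.902 = 0.0146.
Since ε_t ≥ 0.005, the section is tension-controlled.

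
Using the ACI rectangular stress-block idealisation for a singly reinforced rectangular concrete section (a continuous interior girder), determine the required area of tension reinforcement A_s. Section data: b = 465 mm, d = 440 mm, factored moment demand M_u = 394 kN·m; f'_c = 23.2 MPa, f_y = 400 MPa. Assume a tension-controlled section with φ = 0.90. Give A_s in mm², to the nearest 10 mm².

A_s ≈ 2910 mm²

M_n = M_u/φ = 394/0.90 = 437.778 kN·m.
With M_n = 0.85 f'_c a b (d − a/2), solve the quadratic for a:
a = d − √(d² − 2M_n/(0.85 f'_c b)) = 440 − √(440² − 2 × 437.778×10⁶/(0.85 × 23.2 × 465)) = 126.76 mm.
A_s = 0.85 f'_c a b / f_y = 0.85 × 23.2 × 126.76 × 465 / 400 = 2905.9 mm².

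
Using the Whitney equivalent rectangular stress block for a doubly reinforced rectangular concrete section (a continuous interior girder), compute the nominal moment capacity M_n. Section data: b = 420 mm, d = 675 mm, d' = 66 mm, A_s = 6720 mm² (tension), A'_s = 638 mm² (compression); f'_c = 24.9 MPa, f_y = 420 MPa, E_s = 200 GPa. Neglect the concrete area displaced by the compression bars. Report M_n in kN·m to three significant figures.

Assume both tension and compression steel yield.
Net tension couple steel: A_s − A'_s = 6082 mm².
a = (A_s − A'_s) f_y / (0.85 f'_c b) = 2554440/(0.85 × 24.9 × 420) = 287.36 mm.
c = a/β₁ = 287.36/0.85 = 338.07 mm; ε'_s = 0.003(c − d')/c = 0.0024 ≥ f_y/E_s = 0.0021, so compression steel does yield.
M_n = (A_s − A'_s) f_y (d − a/2) + A'_s f_y (d − d') = [2554440 × (675 − 143.68) + 267960 × (675 − 66)] × 10⁻⁶ = 1357.23 + 163.19 = 1520.42 kN·m.

M_n ≈ 1520 kN·m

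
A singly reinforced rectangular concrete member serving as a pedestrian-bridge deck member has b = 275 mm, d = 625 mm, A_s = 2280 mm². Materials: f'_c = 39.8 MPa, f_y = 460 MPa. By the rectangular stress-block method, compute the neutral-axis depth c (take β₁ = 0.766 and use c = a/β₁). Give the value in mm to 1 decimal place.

c ≈ 147.2 mm

T = A_s f_y = 2280 × 460 = 1048800 N = 1048.8 kN.
Setting C = 0.85 f'_c a b equal to T: a = 1048800/(0.85 × 39.8 × 275) = 112.735 mm.
With β₁ = 0.766, c = a/β₁ = 112.735/0.766 = 147.2 mm.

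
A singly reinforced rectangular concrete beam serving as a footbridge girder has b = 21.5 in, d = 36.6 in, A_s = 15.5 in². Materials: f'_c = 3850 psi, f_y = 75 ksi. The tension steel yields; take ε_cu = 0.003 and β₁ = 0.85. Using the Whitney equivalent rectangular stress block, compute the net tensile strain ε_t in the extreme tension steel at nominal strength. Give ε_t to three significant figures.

ε_t ≈ 0.00265

a = A_s f_y/(0.85 f'_c b) = 16.522 in.
β₁ = 0.85, so c = a/β₁ = 16.522/0.85 = 19.438 in.
From the linear strain diagram with ε_cu = 0.003: ε_t = 0.003 (d − c)/c = 0.003 × (36.6 − 19.438)/19.438 = 0.00265.
ε_t < 0.004 — the section is over-reinforced for flexure under ACI limits.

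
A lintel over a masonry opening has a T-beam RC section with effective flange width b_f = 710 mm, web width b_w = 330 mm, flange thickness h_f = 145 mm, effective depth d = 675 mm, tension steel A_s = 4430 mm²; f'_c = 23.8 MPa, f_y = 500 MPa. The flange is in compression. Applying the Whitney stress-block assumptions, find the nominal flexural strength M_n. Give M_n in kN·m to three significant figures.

M_n ≈ 1320 kN·m

Tension: T = A_s f_y = 4430 × 500 = 2215000 N.
Try a within the flange: a = T/(0.85 f'_c b_f) = 2215000/(0.85 × 23.8 × 710) = 154.21 mm.
a = 154.21 > h_f = 145 mm: the block extends into the web. Split into flange-overhang and web parts.
C_f = 0.85 f'_c (b_f − b_w) h_f = 0.85 × 23.8 × (710 − 330) × 145 = 1114673 N.
Remaining web compression depth: a_w = (T − C_f)/(0.85 f'_c b_w) = (2215000 − 1114673)/(0.85 × 23.8 × 330) = 164.82 mm.
M_n = C_f(d − h_f/2) + (T − C_f)(d − a_w/2) = 1114673 × (675 − 72.5) + 1100327 × (675 − 82.41) = 671.59 + 652.04 = 1323.63 × 10⁶ N·mm.
M_n = 1323.63 kN·m.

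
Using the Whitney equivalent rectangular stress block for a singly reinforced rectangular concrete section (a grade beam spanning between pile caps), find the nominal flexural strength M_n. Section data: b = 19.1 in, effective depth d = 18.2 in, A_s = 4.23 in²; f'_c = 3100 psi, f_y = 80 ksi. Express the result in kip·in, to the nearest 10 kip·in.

M_n ≈ 5020 kip·in

T = A_s f_y = 4.23 × 80 = 338.4 kips.
a = T/(0.85 f'_c b) = 338.4/(0.85 × 3.1 × 19.1) = 6.724 in.
M_n = T(d − a/2) = 338.4 × (18.2 − 3.362) = 5021.2 kip·in.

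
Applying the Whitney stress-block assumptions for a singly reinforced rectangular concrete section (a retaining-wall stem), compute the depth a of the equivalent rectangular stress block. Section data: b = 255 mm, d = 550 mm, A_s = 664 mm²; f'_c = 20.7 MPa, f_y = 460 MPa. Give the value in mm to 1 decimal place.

T = A_s f_y = 664 × 460 = 305440 N = 305.44 kN.
Setting C = 0.85 f'_c a b equal to T: a = 305440/(0.85 × 20.7 × 255) = 68.1 mm.

a ≈ 68.1 mm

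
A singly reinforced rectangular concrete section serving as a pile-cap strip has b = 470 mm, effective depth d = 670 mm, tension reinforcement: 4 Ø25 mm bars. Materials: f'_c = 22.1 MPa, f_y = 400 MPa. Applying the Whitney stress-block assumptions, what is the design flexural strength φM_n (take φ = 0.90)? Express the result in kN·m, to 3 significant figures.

φM_n ≈ 442 kN·m

A_s = 4 × 491 = 1964 mm².
T = A_s f_y = 1964 × 400 = 785600 N = 785.6 kN.
From C = T: a = T/(0.85 f'_c b) = 785600/(0.85 × 22.1 × 470) = 88.98 mm.
M_n = T(d − a/2) = 785.6 kN × (670 − 44.49) mm = 491.40 kN·m.
φM_n = 0.90 × 491.40 = 442.26 kN·m.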